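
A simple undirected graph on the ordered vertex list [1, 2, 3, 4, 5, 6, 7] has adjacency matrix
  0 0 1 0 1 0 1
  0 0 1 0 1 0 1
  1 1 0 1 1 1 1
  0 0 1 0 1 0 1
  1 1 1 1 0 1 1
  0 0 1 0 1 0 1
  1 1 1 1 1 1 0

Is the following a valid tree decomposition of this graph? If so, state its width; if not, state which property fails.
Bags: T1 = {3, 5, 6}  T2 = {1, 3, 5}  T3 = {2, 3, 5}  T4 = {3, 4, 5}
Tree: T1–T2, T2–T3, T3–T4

A tree decomposition must satisfy three properties: every vertex lies in some bag; for every edge, both endpoints lie together in some bag; and for every vertex, the bags containing it form a connected subtree. Here vertex 7 appears in no bag, so the decomposition is invalid.

No — vertex 7 appears in no bag.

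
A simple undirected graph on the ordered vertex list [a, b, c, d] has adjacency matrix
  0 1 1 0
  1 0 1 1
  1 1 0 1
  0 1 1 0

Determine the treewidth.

2

A width-2 tree decomposition is:
Bags: B1 = {a, b, c}  B2 = {b, c, d}
Tree: B1–B2
Each bag holds 3 vertices, so the decomposition has width 2, which upper-bounds the treewidth. On the other hand G contains the 3-clique {b, c, d}. A clique must lie in a single bag of any decomposition, so no decomposition can have width below 2. The upper and lower bounds meet at 2, so that is the treewidth.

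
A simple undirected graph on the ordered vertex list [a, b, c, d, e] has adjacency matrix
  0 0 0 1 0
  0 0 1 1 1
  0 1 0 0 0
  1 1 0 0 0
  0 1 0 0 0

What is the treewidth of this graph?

1

A width-1 tree decomposition is:
Bags: B1 = {b, d}  B2 = {b, e}  B3 = {a, d}  B4 = {b, c}
Tree: B1–B2, B1–B3, B2–B4
Every bag has size at most 2, so the width is 2 − 1 = 1 and tw(G) ≤ 1. Since G has at least one edge (e.g. b–d), it is not an edgeless graph, so tw(G) ≥ 1. Combining the bounds, tw(G) = 1.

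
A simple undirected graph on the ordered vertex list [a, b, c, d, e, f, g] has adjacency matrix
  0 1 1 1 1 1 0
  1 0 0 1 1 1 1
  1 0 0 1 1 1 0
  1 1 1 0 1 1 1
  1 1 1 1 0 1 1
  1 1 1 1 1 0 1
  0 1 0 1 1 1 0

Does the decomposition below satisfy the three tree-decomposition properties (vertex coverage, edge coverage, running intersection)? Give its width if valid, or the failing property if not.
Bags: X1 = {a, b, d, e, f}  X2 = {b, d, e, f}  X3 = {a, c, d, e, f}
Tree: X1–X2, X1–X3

No — vertex g appears in no bag.

A tree decomposition must satisfy three properties: every vertex lies in some bag; for every edge, both endpoints lie together in some bag; and for every vertex, the bags containing it form a connected subtree. Here vertex g appears in no bag, so the decomposition is invalid.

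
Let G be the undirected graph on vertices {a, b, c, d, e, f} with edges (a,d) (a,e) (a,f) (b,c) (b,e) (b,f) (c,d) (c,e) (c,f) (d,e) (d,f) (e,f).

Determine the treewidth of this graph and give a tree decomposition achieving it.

The largest bag has 4 vertices, giving width 3; this decomposition certifies tw(G) ≤ 3. Conversely, {c, d, e, f} is a clique of size 4, and the vertices of any clique must share a bag in every tree decomposition; so some bag has ≥ 4 vertices and tw(G) ≥ 3. Hence tw(G) = 3 exactly.

Treewidth 3.
Bags: B1 = {c, d, e, f}  B2 = {a, d, e, f}  B3 = {b, c, e, f}
Tree: B1–B2, B1–B3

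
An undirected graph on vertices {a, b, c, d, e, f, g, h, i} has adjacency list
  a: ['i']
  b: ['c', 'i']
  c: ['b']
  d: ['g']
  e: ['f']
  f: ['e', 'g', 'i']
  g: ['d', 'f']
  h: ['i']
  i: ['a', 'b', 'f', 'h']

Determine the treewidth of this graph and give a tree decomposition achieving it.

The largest bag has 2 vertices, giving width 1; this decomposition certifies tw(G) ≤ 1. G has an edge, so its treewidth is at least 1. Therefore the treewidth is 1.

Treewidth 1.
Bags: B1 = {h, i}  B2 = {f, i}  B3 = {f, g}  B4 = {a, i}  B5 = {b, i}  B6 = {b, c}  B7 = {d, g}  B8 = {e, f}
Tree: B1–B2, B2–B3, B2–B4, B4–B5, B5–B6, B3–B7, B2–B8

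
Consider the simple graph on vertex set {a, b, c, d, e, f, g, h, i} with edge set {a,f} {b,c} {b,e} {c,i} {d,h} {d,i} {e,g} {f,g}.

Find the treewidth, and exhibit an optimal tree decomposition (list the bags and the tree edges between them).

Treewidth 1.
One optimal decomposition is:
Bags: B1 = {d, h}  B2 = {d, i}  B3 = {c, i}  B4 = {b, c}  B5 = {b, e}  B6 = {e, g}  B7 = {f, g}  B8 = {a, f}
Tree: B1–B2, B2–B3, B3–B4, B4–B5, B5–B6, B6–B7, B7–B8

Every bag has size at most 2, so the width is 2 − 1 = 1 and tw(G) ≤ 1. Since G has at least one edge (e.g. h–d), it is not an edgeless graph, so tw(G) ≥ 1. Therefore the treewidth is 1.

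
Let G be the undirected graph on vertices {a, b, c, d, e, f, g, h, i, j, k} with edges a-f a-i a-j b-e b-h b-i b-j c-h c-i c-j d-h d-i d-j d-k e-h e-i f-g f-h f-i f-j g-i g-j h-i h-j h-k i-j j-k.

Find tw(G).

3

A width-3 tree decomposition is:
Bags: B1 = {f, h, i, j}  B2 = {b, h, i, j}  B3 = {b, e, h, i}  B4 = {f, g, i, j}  B5 = {d, h, i, j}  B6 = {d, h, j, k}  B7 = {a, f, i, j}  B8 = {c, h, i, j}
Tree: B1–B2, B2–B3, B1–B4, B2–B5, B5–B6, B1–B7, B2–B8
Every bag has size at most 4, so the width is 4 − 1 = 3 and tw(G) ≤ 3. For the lower bound, the 4 vertices {d, h, j, k} are pairwise adjacent, and any tree decomposition puts a clique entirely inside one bag — forcing width ≥ 3. Hence tw(G) = 3 exactly.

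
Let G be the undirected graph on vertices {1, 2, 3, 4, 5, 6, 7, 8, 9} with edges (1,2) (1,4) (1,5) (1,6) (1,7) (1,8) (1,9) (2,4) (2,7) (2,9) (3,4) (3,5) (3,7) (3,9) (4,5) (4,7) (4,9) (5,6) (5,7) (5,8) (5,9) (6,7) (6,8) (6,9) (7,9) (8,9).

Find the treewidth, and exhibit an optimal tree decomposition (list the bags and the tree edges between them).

Every bag has size at most 5, so the width is 5 − 1 = 4 and tw(G) ≤ 4. For the lower bound, the 5 vertices {1, 2, 4, 7, 9} are pairwise adjacent, and any tree decomposition puts a clique entirely inside one bag — forcing width ≥ 4. Combining the bounds, tw(G) = 4.

Treewidth 4.
Bags: B1 = {1, 4, 5, 7, 9}  B2 = {1, 5, 6, 7, 9}  B3 = {1, 5, 6, 8, 9}  B4 = {3, 4, 5, 7, 9}  B5 = {1, 2, 4, 7, 9}
Tree: B1–B2, B2–B3, B1–B4, B1–B5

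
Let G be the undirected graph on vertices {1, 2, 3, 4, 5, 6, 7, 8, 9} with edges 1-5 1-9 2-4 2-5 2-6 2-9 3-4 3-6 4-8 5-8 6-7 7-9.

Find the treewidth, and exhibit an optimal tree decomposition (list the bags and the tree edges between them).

Every bag has size at most 4, so the width is 4 − 1 = 3 and tw(G) ≤ 3. For the lower bound: the 4 vertex sets {3,6,7}, {9}, {2}, {1,4,5,8} are disjoint, each induces a connected subgraph, and every pair is joined by at least one edge of G. Contracting each set to a single vertex therefore yields K_{4} as a minor, and since treewidth is minor-monotone, tw(G) ≥ tw(K_{4}) = 3. Combining the bounds, tw(G) = 3.

Treewidth 3.
One optimal decomposition is:
Bags: B1 = {3, 6, 7, 9}  B2 = {2, 3, 6, 9}  B3 = {2, 3, 4, 9}  B4 = {1, 2, 4, 9}  B5 = {1, 2, 4, 5}  B6 = {1, 4, 5, 8}
Tree: B1–B2, B2–B3, B3–B4, B4–B5, B5–B6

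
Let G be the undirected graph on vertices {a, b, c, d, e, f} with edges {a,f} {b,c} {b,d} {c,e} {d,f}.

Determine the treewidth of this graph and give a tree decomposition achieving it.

Treewidth 1.
One such decomposition:
Bags: B1 = {a, f}  B2 = {d, f}  B3 = {b, d}  B4 = {b, c}  B5 = {c, e}
Tree: B1–B2, B2–B3, B3–B4, B4–B5

Every bag has size at most 2, so the width is 2 − 1 = 1 and tw(G) ≤ 1. Any graph with an edge has treewidth ≥ 1, and G has the edge a–f. Combining the bounds, tw(G) = 1.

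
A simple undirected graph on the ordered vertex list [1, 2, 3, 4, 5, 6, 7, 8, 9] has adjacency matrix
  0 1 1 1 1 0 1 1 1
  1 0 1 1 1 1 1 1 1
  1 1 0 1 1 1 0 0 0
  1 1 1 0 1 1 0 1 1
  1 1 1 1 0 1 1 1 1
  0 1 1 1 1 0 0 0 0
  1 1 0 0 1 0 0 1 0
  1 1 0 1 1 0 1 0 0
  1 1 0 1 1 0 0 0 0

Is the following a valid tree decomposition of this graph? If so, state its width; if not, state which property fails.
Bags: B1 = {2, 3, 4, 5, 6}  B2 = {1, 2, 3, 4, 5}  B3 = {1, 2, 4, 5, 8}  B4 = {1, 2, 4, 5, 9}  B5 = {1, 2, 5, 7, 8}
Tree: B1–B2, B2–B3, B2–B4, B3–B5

Checking the three conditions: (i) the bags cover all of {1, 2, 3, 4, 5, 6, 7, 8, 9}; (ii) for each edge, some bag contains both endpoints; (iii) the bags containing any fixed vertex form a subtree. All hold, so the decomposition is valid with width 5 − 1 = 4.

Yes; width 4.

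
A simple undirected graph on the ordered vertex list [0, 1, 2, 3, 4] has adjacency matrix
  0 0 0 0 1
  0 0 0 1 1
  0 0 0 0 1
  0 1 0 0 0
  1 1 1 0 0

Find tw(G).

A width-1 tree decomposition is:
Bags: B1 = {1, 4}  B2 = {0, 4}  B3 = {1, 3}  B4 = {2, 4}
Tree: B1–B2, B1–B3, B1–B4
The largest bag has 2 vertices, giving width 1; this decomposition certifies tw(G) ≤ 1. G has an edge, so its treewidth is at least 1. Hence tw(G) = 1 exactly.

1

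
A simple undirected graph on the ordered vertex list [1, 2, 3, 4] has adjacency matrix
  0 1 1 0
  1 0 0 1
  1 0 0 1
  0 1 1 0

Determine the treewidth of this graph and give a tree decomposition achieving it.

Treewidth 2.
One such decomposition:
Bags: B1 = {1, 2, 3}  B2 = {2, 3, 4}
Tree: B1–B2

Every bag has size at most 3, so the width is 3 − 1 = 2 and tw(G) ≤ 2. Since 3–1–2–4–3 is a cycle in G, G is not acyclic. Forests are exactly the graphs of treewidth ≤ 1, so tw(G) ≥ 2. The upper and lower bounds meet at 2, so that is the treewidth.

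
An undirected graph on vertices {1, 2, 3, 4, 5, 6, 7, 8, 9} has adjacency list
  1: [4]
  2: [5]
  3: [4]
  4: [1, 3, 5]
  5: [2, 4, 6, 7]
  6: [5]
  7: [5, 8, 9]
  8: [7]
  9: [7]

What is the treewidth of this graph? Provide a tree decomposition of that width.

The largest bag has 2 vertices, giving width 1; this decomposition certifies tw(G) ≤ 1. G has an edge, so its treewidth is at least 1. Therefore the treewidth is 1.

Treewidth 1.
Bags: B1 = {1, 4}  B2 = {4, 5}  B3 = {5, 7}  B4 = {3, 4}  B5 = {7, 8}  B6 = {2, 5}  B7 = {7, 9}  B8 = {5, 6}
Tree: B1–B2, B2–B3, B1–B4, B3–B5, B3–B6, B3–B7, B2–B8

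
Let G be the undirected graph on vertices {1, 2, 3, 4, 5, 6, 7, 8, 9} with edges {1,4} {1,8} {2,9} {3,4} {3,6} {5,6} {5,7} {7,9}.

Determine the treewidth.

1

A width-1 tree decomposition is:
Bags: B1 = {1, 8}  B2 = {1, 4}  B3 = {3, 4}  B4 = {3, 6}  B5 = {5, 6}  B6 = {5, 7}  B7 = {7, 9}  B8 = {2, 9}
Tree: B1–B2, B2–B3, B3–B4, B4–B5, B5–B6, B6–B7, B7–B8
Every bag has size at most 2, so the width is 2 − 1 = 1 and tw(G) ≤ 1. Any graph with an edge has treewidth ≥ 1, and G has the edge 8–1. Combining the bounds, tw(G) = 1.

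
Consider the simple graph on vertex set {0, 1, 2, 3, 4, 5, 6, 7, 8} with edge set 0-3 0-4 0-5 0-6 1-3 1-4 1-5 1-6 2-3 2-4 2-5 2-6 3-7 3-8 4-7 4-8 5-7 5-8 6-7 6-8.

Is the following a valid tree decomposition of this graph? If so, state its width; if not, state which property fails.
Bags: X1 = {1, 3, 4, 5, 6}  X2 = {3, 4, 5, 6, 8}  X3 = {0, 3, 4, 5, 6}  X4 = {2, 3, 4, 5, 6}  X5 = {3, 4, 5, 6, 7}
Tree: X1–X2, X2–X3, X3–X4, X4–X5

Yes; width 4.

Vertex coverage: the bags together contain {0, 1, 2, 3, 4, 5, 6, 7, 8}, the full vertex set. Edge coverage: each edge of G has both endpoints in at least one bag. Running intersection: for every vertex, the bags containing it form a connected subtree. All three properties hold, so this is a valid tree decomposition of width max|bag| − 1 = 4, and hence tw(G) ≤ 4.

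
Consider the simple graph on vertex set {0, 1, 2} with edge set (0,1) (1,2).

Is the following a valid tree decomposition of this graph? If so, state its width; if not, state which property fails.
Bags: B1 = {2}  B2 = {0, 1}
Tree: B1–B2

No — edge (1,2) lies in no bag.

A tree decomposition must satisfy three properties: every vertex lies in some bag; for every edge, both endpoints lie together in some bag; and for every vertex, the bags containing it form a connected subtree. Here edge (1,2) lies in no bag, so the decomposition is invalid.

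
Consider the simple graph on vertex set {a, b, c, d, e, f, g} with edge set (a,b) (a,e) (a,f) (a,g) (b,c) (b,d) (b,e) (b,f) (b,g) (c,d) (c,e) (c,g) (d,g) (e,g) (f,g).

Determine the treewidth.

3

A width-3 tree decomposition is:
Bags: B1 = {b, c, e, g}  B2 = {a, b, e, g}  B3 = {a, b, f, g}  B4 = {b, c, d, g}
Tree: B1–B2, B2–B3, B1–B4
Each bag holds 4 vertices, so the decomposition has width 3, which upper-bounds the treewidth. On the other hand G contains the 4-clique {a, b, e, g}. A clique must lie in a single bag of any decomposition, so no decomposition can have width below 3. Hence tw(G) = 3 exactly.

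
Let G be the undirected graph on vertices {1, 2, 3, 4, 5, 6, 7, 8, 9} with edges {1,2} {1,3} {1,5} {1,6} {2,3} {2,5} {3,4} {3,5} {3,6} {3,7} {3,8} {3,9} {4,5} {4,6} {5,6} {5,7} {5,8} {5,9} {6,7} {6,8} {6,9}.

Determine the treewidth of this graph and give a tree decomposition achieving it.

Treewidth 3.
One optimal decomposition is:
Bags: B1 = {3, 5, 6, 9}  B2 = {1, 3, 5, 6}  B3 = {3, 4, 5, 6}  B4 = {3, 5, 6, 8}  B5 = {3, 5, 6, 7}  B6 = {1, 2, 3, 5}
Tree: B1–B2, B2–B3, B1–B4, B4–B5, B2–B6

Every bag has size at most 4, so the width is 4 − 1 = 3 and tw(G) ≤ 3. Conversely, {1, 2, 3, 5} is a clique of size 4, and the vertices of any clique must share a bag in every tree decomposition; so some bag has ≥ 4 vertices and tw(G) ≥ 3. Therefore the treewidth is 3.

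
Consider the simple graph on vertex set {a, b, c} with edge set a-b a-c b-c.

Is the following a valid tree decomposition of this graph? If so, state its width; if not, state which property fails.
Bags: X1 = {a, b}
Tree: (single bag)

A tree decomposition must satisfy three properties: every vertex lies in some bag; for every edge, both endpoints lie together in some bag; and for every vertex, the bags containing it form a connected subtree. Here vertex c appears in no bag, so the decomposition is invalid.

No — vertex c appears in no bag.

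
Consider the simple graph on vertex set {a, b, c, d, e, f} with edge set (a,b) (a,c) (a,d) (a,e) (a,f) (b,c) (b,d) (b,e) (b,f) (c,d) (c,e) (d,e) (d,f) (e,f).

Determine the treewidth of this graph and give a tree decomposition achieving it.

Every bag has size at most 5, so the width is 5 − 1 = 4 and tw(G) ≤ 4. Conversely, {a, b, c, d, e} is a clique of size 5, and the vertices of any clique must share a bag in every tree decomposition; so some bag has ≥ 5 vertices and tw(G) ≥ 4. Therefore the treewidth is 4.

Treewidth 4.
One such decomposition:
Bags: B1 = {a, b, d, e, f}  B2 = {a, b, c, d, e}
Tree: B1–B2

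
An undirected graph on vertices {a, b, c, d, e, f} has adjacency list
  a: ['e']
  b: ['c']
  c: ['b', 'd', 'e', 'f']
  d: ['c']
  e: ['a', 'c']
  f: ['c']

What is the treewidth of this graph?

A width-1 tree decomposition is:
Bags: B1 = {b, c}  B2 = {c, e}  B3 = {a, e}  B4 = {c, f}  B5 = {c, d}
Tree: B1–B2, B2–B3, B1–B4, B2–B5
The largest bag has 2 vertices, giving width 1; this decomposition certifies tw(G) ≤ 1. Since G has at least one edge (e.g. c–b), it is not an edgeless graph, so tw(G) ≥ 1. Combining the bounds, tw(G) = 1.

1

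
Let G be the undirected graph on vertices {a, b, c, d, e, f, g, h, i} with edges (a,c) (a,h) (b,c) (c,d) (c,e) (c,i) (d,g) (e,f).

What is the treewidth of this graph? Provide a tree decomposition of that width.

Treewidth 1.
One such decomposition:
Bags: B1 = {b, c}  B2 = {a, c}  B3 = {c, d}  B4 = {c, e}  B5 = {d, g}  B6 = {a, h}  B7 = {c, i}  B8 = {e, f}
Tree: B1–B2, B2–B3, B1–B4, B3–B5, B2–B6, B3–B7, B4–B8

Every bag has size at most 2, so the width is 2 − 1 = 1 and tw(G) ≤ 1. G has an edge, so its treewidth is at least 1. Therefore the treewidth is 1.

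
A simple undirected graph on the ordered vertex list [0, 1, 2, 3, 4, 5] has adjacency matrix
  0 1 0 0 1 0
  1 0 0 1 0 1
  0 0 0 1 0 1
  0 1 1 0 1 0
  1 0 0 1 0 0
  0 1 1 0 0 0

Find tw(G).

A width-2 tree decomposition is:
Bags: B1 = {0, 3, 4}  B2 = {0, 1, 3}  B3 = {1, 2, 3}  B4 = {1, 2, 5}
Tree: B1–B2, B2–B3, B3–B4
The largest bag has 3 vertices, giving width 2; this decomposition certifies tw(G) ≤ 2. For the lower bound, G contains the cycle 4–0–1–3–4, so G is not a forest; only forests have treewidth ≤ 1, hence tw(G) ≥ 2. Therefore the treewidth is 2.

2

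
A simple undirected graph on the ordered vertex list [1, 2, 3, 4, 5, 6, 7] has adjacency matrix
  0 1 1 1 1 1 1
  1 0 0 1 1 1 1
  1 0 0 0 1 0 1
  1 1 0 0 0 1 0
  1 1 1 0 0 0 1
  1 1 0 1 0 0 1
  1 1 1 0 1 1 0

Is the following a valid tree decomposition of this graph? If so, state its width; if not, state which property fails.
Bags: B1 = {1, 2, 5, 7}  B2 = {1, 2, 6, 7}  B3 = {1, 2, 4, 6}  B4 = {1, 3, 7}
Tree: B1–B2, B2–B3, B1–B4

No — edge (5,3) lies in no bag.

A tree decomposition must satisfy three properties: every vertex lies in some bag; for every edge, both endpoints lie together in some bag; and for every vertex, the bags containing it form a connected subtree. Here edge (5,3) lies in no bag, so the decomposition is invalid.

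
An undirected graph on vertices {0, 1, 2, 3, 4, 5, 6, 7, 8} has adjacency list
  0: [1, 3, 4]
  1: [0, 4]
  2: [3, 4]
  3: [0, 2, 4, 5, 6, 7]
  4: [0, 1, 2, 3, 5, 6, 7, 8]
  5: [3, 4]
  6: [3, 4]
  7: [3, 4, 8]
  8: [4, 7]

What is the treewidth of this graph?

2

A width-2 tree decomposition is:
Bags: B1 = {0, 3, 4}  B2 = {3, 4, 7}  B3 = {0, 1, 4}  B4 = {4, 7, 8}  B5 = {3, 4, 6}  B6 = {2, 3, 4}  B7 = {3, 4, 5}
Tree: B1–B2, B1–B3, B2–B4, B2–B5, B5–B6, B1–B7
Every bag has size at most 3, so the width is 3 − 1 = 2 and tw(G) ≤ 2. Conversely, {4, 7, 8} is a clique of size 3, and the vertices of any clique must share a bag in every tree decomposition; so some bag has ≥ 3 vertices and tw(G) ≥ 2. Hence tw(G) = 2 exactly.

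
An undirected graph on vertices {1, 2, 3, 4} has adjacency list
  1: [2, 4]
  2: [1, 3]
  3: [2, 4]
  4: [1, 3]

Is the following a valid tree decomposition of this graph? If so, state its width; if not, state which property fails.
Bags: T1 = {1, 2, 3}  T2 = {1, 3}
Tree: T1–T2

A tree decomposition must satisfy three properties: every vertex lies in some bag; for every edge, both endpoints lie together in some bag; and for every vertex, the bags containing it form a connected subtree. Here vertex 4 appears in no bag, so the decomposition is invalid.

No — vertex 4 appears in no bag.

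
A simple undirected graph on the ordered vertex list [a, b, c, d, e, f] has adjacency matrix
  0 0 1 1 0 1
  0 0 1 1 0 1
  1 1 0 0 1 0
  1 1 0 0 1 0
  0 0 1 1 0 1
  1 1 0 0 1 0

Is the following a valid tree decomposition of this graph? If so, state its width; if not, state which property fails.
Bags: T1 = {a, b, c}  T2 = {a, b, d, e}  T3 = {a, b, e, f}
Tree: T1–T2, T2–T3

No — edge (e,c) lies in no bag.

A tree decomposition must satisfy three properties: every vertex lies in some bag; for every edge, both endpoints lie together in some bag; and for every vertex, the bags containing it form a connected subtree. Here edge (e,c) lies in no bag, so the decomposition is invalid.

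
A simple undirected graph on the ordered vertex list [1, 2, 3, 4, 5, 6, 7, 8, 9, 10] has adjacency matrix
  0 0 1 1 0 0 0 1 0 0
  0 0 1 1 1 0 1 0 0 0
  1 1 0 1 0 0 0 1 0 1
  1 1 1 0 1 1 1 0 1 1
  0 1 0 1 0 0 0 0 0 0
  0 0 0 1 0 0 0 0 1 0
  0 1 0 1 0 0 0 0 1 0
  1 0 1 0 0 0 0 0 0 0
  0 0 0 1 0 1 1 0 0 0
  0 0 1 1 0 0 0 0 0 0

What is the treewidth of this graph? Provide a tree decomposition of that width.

The largest bag has 3 vertices, giving width 2; this decomposition certifies tw(G) ≤ 2. On the other hand G contains the 3-clique {1, 3, 8}. A clique must lie in a single bag of any decomposition, so no decomposition can have width below 2. The upper and lower bounds meet at 2, so that is the treewidth.

Treewidth 2.
One such decomposition:
Bags: B1 = {2, 4, 7}  B2 = {2, 3, 4}  B3 = {1, 3, 4}  B4 = {4, 7, 9}  B5 = {2, 4, 5}  B6 = {3, 4, 10}  B7 = {1, 3, 8}  B8 = {4, 6, 9}
Tree: B1–B2, B2–B3, B1–B4, B2–B5, B3–B6, B3–B7, B4–B8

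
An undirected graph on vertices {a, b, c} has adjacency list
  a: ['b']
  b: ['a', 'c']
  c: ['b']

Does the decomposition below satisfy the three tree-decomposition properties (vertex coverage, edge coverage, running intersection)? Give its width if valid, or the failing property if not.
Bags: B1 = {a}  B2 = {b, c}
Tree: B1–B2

A tree decomposition must satisfy three properties: every vertex lies in some bag; for every edge, both endpoints lie together in some bag; and for every vertex, the bags containing it form a connected subtree. Here edge (b,a) lies in no bag, so the decomposition is invalid.

No — edge (b,a) lies in no bag.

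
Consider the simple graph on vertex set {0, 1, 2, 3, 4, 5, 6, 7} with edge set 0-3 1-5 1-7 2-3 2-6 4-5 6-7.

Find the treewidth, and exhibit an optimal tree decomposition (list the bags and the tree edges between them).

Treewidth 1.
One such decomposition:
Bags: B1 = {4, 5}  B2 = {1, 5}  B3 = {1, 7}  B4 = {6, 7}  B5 = {2, 6}  B6 = {2, 3}  B7 = {0, 3}
Tree: B1–B2, B2–B3, B3–B4, B4–B5, B5–B6, B6–B7

Each bag holds 2 vertices, so the decomposition has width 1, which upper-bounds the treewidth. Since G has at least one edge (e.g. 4–5), it is not an edgeless graph, so tw(G) ≥ 1. Therefore the treewidth is 1.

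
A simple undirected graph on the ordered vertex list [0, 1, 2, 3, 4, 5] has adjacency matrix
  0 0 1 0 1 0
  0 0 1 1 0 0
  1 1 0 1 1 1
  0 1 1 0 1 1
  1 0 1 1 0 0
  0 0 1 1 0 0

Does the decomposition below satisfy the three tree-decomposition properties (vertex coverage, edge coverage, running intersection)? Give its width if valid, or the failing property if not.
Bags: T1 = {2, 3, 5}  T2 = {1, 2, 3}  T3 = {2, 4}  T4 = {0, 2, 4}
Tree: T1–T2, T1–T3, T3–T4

A tree decomposition must satisfy three properties: every vertex lies in some bag; for every edge, both endpoints lie together in some bag; and for every vertex, the bags containing it form a connected subtree. Here edge (3,4) lies in no bag, so the decomposition is invalid.

No — edge (3,4) lies in no bag.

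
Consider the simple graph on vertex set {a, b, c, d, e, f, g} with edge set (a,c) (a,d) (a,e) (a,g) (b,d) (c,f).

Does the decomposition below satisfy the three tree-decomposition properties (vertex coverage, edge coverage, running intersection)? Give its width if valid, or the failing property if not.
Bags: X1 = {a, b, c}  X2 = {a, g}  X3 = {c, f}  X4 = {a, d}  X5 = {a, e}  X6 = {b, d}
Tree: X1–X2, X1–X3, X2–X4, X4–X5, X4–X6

A tree decomposition must satisfy three properties: every vertex lies in some bag; for every edge, both endpoints lie together in some bag; and for every vertex, the bags containing it form a connected subtree. Here bags containing vertex b are not connected in the tree, so the decomposition is invalid.

No — bags containing vertex b are not connected in the tree.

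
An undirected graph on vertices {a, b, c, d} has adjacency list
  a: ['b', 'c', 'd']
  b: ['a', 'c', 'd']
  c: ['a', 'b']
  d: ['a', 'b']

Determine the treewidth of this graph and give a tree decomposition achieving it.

Every bag has size at most 3, so the width is 3 − 1 = 2 and tw(G) ≤ 2. Conversely, {a, b, d} is a clique of size 3, and the vertices of any clique must share a bag in every tree decomposition; so some bag has ≥ 3 vertices and tw(G) ≥ 2. Combining the bounds, tw(G) = 2.

Treewidth 2.
One optimal decomposition is:
Bags: B1 = {a, b, c}  B2 = {a, b, d}
Tree: B1–B2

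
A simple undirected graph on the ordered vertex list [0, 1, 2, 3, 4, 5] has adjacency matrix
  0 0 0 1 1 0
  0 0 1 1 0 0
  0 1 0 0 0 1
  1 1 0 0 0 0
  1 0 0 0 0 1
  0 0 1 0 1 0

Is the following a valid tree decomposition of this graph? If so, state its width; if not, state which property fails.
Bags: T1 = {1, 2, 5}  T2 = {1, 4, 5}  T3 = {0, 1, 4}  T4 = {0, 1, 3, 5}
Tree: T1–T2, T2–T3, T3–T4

A tree decomposition must satisfy three properties: every vertex lies in some bag; for every edge, both endpoints lie together in some bag; and for every vertex, the bags containing it form a connected subtree. Here bags containing vertex 5 are not connected in the tree, so the decomposition is invalid.

No — bags containing vertex 5 are not connected in the tree.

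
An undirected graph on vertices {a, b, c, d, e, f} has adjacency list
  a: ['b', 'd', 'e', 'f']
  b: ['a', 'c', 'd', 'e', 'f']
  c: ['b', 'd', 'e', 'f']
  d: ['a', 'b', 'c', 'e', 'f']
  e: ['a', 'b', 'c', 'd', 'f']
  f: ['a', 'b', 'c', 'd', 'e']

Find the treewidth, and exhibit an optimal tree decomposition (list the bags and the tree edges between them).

The largest bag has 5 vertices, giving width 4; this decomposition certifies tw(G) ≤ 4. On the other hand G contains the 5-clique {b, c, d, e, f}. A clique must lie in a single bag of any decomposition, so no decomposition can have width below 4. Therefore the treewidth is 4.

Treewidth 4.
One such decomposition:
Bags: B1 = {a, b, d, e, f}  B2 = {b, c, d, e, f}
Tree: B1–B2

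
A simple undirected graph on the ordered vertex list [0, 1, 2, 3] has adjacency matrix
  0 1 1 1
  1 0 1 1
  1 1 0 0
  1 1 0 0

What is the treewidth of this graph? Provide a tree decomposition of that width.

Every bag has size at most 3, so the width is 3 − 1 = 2 and tw(G) ≤ 2. For the lower bound, the 3 vertices {0, 1, 2} are pairwise adjacent, and any tree decomposition puts a clique entirely inside one bag — forcing width ≥ 2. Hence tw(G) = 2 exactly.

Treewidth 2.
One optimal decomposition is:
Bags: B1 = {0, 1, 2}  B2 = {0, 1, 3}
Tree: B1–B2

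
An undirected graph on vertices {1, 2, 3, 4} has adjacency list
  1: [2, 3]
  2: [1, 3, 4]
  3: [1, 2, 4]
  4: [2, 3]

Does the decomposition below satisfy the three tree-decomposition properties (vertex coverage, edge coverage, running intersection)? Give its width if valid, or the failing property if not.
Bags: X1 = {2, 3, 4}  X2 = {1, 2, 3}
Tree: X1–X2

Every vertex of G appears in some bag (union = {1, 2, 3, 4}); every edge is covered by a bag; and for each vertex v the set of bags containing v is connected in the bag tree. The decomposition is therefore valid. The largest bag has 3 vertices, so the width is 2.

Yes; width 2.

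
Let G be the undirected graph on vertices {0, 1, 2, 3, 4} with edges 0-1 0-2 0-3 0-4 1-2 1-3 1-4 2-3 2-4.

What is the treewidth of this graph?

3

A width-3 tree decomposition is:
Bags: B1 = {0, 1, 2, 4}  B2 = {0, 1, 2, 3}
Tree: B1–B2
Every bag has size at most 4, so the width is 4 − 1 = 3 and tw(G) ≤ 3. On the other hand G contains the 4-clique {0, 1, 2, 3}. A clique must lie in a single bag of any decomposition, so no decomposition can have width below 3. Hence tw(G) = 3 exactly.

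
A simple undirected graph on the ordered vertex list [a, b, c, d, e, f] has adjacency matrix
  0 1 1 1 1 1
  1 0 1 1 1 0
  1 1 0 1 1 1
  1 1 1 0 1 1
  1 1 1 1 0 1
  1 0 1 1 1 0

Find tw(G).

A width-4 tree decomposition is:
Bags: B1 = {a, b, c, d, e}  B2 = {a, c, d, e, f}
Tree: B1–B2
Each bag holds 5 vertices, so the decomposition has width 4, which upper-bounds the treewidth. On the other hand G contains the 5-clique {a, c, d, e, f}. A clique must lie in a single bag of any decomposition, so no decomposition can have width below 4. The upper and lower bounds meet at 4, so that is the treewidth.

4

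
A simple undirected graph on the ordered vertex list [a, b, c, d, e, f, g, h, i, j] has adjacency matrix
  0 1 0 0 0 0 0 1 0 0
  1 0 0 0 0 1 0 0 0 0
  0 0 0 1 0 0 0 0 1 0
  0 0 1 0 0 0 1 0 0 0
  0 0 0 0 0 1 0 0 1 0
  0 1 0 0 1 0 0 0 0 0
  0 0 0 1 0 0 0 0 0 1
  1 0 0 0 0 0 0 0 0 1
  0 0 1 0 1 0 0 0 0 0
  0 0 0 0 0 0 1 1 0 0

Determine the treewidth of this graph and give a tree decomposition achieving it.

Every bag has size at most 3, so the width is 3 − 1 = 2 and tw(G) ≤ 2. The edges h–j–g–d–c–i–e–f–b–a–h form a cycle, so G is not a tree and its treewidth is at least 2. Combining the bounds, tw(G) = 2.

Treewidth 2.
One such decomposition:
Bags: B1 = {g, h, j}  B2 = {d, g, h}  B3 = {c, d, h}  B4 = {c, h, i}  B5 = {e, h, i}  B6 = {e, f, h}  B7 = {b, f, h}  B8 = {a, b, h}
Tree: B1–B2, B2–B3, B3–B4, B4–B5, B5–B6, B6–B7, B7–B8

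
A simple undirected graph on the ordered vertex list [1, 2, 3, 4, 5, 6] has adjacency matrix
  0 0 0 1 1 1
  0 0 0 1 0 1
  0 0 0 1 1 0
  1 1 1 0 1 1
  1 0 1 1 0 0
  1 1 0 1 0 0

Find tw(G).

A width-2 tree decomposition is:
Bags: B1 = {1, 4, 6}  B2 = {1, 4, 5}  B3 = {3, 4, 5}  B4 = {2, 4, 6}
Tree: B1–B2, B2–B3, B1–B4
The largest bag has 3 vertices, giving width 2; this decomposition certifies tw(G) ≤ 2. On the other hand G contains the 3-clique {1, 4, 5}. A clique must lie in a single bag of any decomposition, so no decomposition can have width below 2. Combining the bounds, tw(G) = 2.

2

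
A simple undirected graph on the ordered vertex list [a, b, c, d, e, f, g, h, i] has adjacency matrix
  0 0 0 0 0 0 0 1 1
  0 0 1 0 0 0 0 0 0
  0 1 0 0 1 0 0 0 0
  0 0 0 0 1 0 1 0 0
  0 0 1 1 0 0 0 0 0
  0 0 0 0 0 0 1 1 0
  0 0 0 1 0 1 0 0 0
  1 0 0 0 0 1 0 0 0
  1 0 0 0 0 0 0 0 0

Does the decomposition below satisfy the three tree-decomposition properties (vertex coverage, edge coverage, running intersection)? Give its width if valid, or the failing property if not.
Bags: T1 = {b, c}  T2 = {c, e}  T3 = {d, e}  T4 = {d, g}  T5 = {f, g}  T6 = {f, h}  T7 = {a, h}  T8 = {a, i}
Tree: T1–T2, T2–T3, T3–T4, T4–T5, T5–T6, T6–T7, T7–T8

Vertex coverage: the bags together contain {a, b, c, d, e, f, g, h, i}, the full vertex set. Edge coverage: each edge of G has both endpoints in at least one bag. Running intersection: for every vertex, the bags containing it form a connected subtree. All three properties hold, so this is a valid tree decomposition of width max|bag| − 1 = 1, and hence tw(G) ≤ 1.

Yes; width 1.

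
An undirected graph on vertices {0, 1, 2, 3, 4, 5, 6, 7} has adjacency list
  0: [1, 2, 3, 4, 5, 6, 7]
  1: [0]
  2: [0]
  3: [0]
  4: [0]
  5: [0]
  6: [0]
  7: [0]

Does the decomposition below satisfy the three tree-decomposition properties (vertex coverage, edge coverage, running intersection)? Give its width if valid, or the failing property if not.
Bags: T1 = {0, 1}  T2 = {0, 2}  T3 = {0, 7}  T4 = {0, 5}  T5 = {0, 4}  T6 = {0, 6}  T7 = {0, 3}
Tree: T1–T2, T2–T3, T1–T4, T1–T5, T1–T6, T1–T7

Checking the three conditions: (i) the bags cover all of {0, 1, 2, 3, 4, 5, 6, 7}; (ii) for each edge, some bag contains both endpoints; (iii) the bags containing any fixed vertex form a subtree. All hold, so the decomposition is valid with width 2 − 1 = 1.

Yes; width 1.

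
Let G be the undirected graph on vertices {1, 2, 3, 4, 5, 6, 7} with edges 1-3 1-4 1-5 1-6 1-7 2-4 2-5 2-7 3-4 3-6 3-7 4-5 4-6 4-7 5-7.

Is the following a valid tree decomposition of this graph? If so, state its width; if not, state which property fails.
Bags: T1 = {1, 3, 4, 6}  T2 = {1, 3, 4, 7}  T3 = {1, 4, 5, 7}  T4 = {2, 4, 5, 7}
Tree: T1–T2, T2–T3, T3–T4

Yes; width 3.

Vertex coverage: the bags together contain {1, 2, 3, 4, 5, 6, 7}, the full vertex set. Edge coverage: each edge of G has both endpoints in at least one bag. Running intersection: for every vertex, the bags containing it form a connected subtree. All three properties hold, so this is a valid tree decomposition of width max|bag| − 1 = 3, and hence tw(G) ≤ 3.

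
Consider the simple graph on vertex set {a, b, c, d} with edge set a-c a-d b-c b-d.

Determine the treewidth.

A width-2 tree decomposition is:
Bags: B1 = {a, b, d}  B2 = {a, b, c}
Tree: B1–B2
The largest bag has 3 vertices, giving width 2; this decomposition certifies tw(G) ≤ 2. For the lower bound, G contains the cycle a–d–b–c–a, so G is not a forest; only forests have treewidth ≤ 1, hence tw(G) ≥ 2. The upper and lower bounds meet at 2, so that is the treewidth.

2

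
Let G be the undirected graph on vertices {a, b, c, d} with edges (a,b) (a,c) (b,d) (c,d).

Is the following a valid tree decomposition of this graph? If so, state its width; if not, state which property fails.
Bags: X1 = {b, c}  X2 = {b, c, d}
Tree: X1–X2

A tree decomposition must satisfy three properties: every vertex lies in some bag; for every edge, both endpoints lie together in some bag; and for every vertex, the bags containing it form a connected subtree. Here vertex a appears in no bag, so the decomposition is invalid.

No — vertex a appears in no bag.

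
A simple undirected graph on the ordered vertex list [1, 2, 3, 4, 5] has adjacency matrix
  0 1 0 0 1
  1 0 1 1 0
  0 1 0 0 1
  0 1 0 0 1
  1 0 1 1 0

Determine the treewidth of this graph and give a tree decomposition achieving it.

Each bag holds 3 vertices, so the decomposition has width 2, which upper-bounds the treewidth. The edges 4–2–1–5–4 form a cycle, so G is not a tree and its treewidth is at least 2. Hence tw(G) = 2 exactly.

Treewidth 2.
One such decomposition:
Bags: B1 = {2, 4, 5}  B2 = {1, 2, 5}  B3 = {2, 3, 5}
Tree: B1–B2, B2–B3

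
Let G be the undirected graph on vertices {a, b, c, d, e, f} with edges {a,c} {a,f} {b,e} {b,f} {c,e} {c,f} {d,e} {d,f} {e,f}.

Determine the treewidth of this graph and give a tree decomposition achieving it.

The largest bag has 3 vertices, giving width 2; this decomposition certifies tw(G) ≤ 2. For the lower bound, the 3 vertices {d, e, f} are pairwise adjacent, and any tree decomposition puts a clique entirely inside one bag — forcing width ≥ 2. Hence tw(G) = 2 exactly.

Treewidth 2.
One such decomposition:
Bags: B1 = {b, e, f}  B2 = {c, e, f}  B3 = {d, e, f}  B4 = {a, c, f}
Tree: B1–B2, B2–B3, B2–B4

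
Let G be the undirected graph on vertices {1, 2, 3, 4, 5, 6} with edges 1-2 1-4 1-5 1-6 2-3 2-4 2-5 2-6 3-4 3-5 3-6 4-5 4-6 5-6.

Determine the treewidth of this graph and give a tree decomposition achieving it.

The largest bag has 5 vertices, giving width 4; this decomposition certifies tw(G) ≤ 4. On the other hand G contains the 5-clique {1, 2, 4, 5, 6}. A clique must lie in a single bag of any decomposition, so no decomposition can have width below 4. Combining the bounds, tw(G) = 4.

Treewidth 4.
Bags: B1 = {1, 2, 4, 5, 6}  B2 = {2, 3, 4, 5, 6}
Tree: B1–B2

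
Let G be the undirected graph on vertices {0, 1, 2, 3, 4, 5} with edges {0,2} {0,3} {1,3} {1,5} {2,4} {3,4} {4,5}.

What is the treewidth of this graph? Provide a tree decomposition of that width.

Treewidth 2.
One such decomposition:
Bags: B1 = {1, 4, 5}  B2 = {1, 3, 4}  B3 = {2, 3, 4}  B4 = {0, 2, 3}
Tree: B1–B2, B2–B3, B3–B4

The largest bag has 3 vertices, giving width 2; this decomposition certifies tw(G) ≤ 2. Since 5–1–3–4–5 is a cycle in G, G is not acyclic. Forests are exactly the graphs of treewidth ≤ 1, so tw(G) ≥ 2. Hence tw(G) = 2 exactly.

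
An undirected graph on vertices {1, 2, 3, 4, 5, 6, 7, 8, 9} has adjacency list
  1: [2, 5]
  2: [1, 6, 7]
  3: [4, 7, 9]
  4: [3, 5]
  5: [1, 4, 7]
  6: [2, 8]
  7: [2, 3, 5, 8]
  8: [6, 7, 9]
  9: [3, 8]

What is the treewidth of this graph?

3

A width-3 tree decomposition is:
Bags: B1 = {1, 2, 4, 5}  B2 = {2, 4, 5, 7}  B3 = {2, 3, 4, 7}  B4 = {2, 3, 6, 7}  B5 = {3, 6, 7, 8}  B6 = {3, 6, 8, 9}
Tree: B1–B2, B2–B3, B3–B4, B4–B5, B5–B6
Each bag holds 4 vertices, so the decomposition has width 3, which upper-bounds the treewidth. For the lower bound: the 4 vertex sets {1,4,5}, {2}, {7}, {3,6,8,9} are disjoint, each induces a connected subgraph, and every pair is joined by at least one edge of G. Contracting each set to a single vertex therefore yields K_{4} as a minor, and since treewidth is minor-monotone, tw(G) ≥ tw(K_{4}) = 3. Hence tw(G) = 3 exactly.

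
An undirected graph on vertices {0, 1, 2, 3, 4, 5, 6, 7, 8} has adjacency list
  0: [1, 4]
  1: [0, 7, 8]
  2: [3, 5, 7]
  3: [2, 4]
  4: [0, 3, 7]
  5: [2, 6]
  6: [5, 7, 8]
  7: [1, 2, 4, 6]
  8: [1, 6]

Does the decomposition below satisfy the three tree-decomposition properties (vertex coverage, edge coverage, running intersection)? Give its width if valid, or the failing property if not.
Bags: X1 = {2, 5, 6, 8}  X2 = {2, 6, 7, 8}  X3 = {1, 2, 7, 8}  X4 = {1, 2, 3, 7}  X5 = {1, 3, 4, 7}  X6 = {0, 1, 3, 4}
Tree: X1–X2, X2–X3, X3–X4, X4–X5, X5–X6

Yes; width 3.

Checking the three conditions: (i) the bags cover all of {0, 1, 2, 3, 4, 5, 6, 7, 8}; (ii) for each edge, some bag contains both endpoints; (iii) the bags containing any fixed vertex form a subtree. All hold, so the decomposition is valid with width 4 − 1 = 3.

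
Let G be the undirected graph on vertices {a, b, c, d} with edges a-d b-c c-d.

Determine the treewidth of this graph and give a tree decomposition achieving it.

The largest bag has 2 vertices, giving width 1; this decomposition certifies tw(G) ≤ 1. Any graph with an edge has treewidth ≥ 1, and G has the edge a–d. Combining the bounds, tw(G) = 1.

Treewidth 1.
One optimal decomposition is:
Bags: B1 = {a, d}  B2 = {c, d}  B3 = {b, c}
Tree: B1–B2, B2–B3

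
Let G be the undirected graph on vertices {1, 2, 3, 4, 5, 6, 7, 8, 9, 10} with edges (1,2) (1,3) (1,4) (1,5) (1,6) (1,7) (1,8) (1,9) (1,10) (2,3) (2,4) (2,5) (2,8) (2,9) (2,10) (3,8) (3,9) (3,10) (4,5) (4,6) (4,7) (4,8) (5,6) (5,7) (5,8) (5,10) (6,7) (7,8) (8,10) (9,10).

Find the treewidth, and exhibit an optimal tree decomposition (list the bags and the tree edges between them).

Treewidth 4.
Bags: B1 = {1, 2, 5, 8, 10}  B2 = {1, 2, 4, 5, 8}  B3 = {1, 2, 3, 8, 10}  B4 = {1, 4, 5, 7, 8}  B5 = {1, 2, 3, 9, 10}  B6 = {1, 4, 5, 6, 7}
Tree: B1–B2, B1–B3, B2–B4, B3–B5, B4–B6

Every bag has size at most 5, so the width is 5 − 1 = 4 and tw(G) ≤ 4. On the other hand G contains the 5-clique {1, 2, 3, 8, 10}. A clique must lie in a single bag of any decomposition, so no decomposition can have width below 4. Hence tw(G) = 4 exactly.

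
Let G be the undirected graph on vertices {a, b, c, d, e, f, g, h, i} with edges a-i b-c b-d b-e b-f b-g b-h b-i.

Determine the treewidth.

A width-1 tree decomposition is:
Bags: B1 = {b, h}  B2 = {b, f}  B3 = {b, i}  B4 = {b, g}  B5 = {b, c}  B6 = {a, i}  B7 = {b, d}  B8 = {b, e}
Tree: B1–B2, B1–B3, B3–B4, B3–B5, B3–B6, B3–B7, B5–B8
Every bag has size at most 2, so the width is 2 − 1 = 1 and tw(G) ≤ 1. G has an edge, so its treewidth is at least 1. Hence tw(G) = 1 exactly.

1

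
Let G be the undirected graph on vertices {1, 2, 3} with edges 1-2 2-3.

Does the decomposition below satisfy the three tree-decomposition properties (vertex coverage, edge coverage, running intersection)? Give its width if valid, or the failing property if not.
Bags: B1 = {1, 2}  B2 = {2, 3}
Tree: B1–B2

Every vertex of G appears in some bag (union = {1, 2, 3}); every edge is covered by a bag; and for each vertex v the set of bags containing v is connected in the bag tree. The decomposition is therefore valid. The largest bag has 2 vertices, so the width is 1.

Yes; width 1.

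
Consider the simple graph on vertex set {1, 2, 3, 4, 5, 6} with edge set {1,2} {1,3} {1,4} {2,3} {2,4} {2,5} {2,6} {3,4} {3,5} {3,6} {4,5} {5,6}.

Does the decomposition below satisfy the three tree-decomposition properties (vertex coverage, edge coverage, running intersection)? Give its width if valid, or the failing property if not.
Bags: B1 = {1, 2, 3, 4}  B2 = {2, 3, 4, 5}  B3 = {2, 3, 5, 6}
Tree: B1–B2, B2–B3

Vertex coverage: the bags together contain {1, 2, 3, 4, 5, 6}, the full vertex set. Edge coverage: each edge of G has both endpoints in at least one bag. Running intersection: for every vertex, the bags containing it form a connected subtree. All three properties hold, so this is a valid tree decomposition of width max|bag| − 1 = 3, and hence tw(G) ≤ 3.

Yes; width 3.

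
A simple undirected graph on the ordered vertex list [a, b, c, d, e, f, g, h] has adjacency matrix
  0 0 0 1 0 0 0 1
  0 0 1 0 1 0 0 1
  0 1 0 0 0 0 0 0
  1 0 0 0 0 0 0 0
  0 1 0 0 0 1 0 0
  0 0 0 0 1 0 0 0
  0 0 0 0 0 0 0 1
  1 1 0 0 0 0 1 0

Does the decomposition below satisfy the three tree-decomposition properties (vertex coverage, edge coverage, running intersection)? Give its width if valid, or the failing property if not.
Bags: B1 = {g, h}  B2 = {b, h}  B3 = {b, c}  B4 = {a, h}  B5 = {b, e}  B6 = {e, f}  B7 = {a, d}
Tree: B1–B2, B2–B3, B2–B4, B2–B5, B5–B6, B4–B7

Yes; width 1.

Checking the three conditions: (i) the bags cover all of {a, b, c, d, e, f, g, h}; (ii) for each edge, some bag contains both endpoints; (iii) the bags containing any fixed vertex form a subtree. All hold, so the decomposition is valid with width 2 − 1 = 1.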